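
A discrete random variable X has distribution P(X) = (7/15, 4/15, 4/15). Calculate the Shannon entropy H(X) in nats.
1.0606 nats

Shannon entropy is H(X) = -Σ p(x) log p(x).

For P = (7/15, 4/15, 4/15):
H = -7/15 × log_e(7/15) -4/15 × log_e(4/15) -4/15 × log_e(4/15)
H = 1.0606 nats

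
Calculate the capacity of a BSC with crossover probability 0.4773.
0.0015 bits

For a binary symmetric channel (BSC) with error probability p:
Capacity C = 1 - H(p) bits per symbol

where H(p) = -p log₂(p) - (1-p) log₂(1-p) is the binary entropy function.

H(0.4773) = 0.9985 bits
C = 1 - 0.9985 = 0.0015 bits per symbol

This means we can reliably transmit up to 0.0015 bits of information per channel use.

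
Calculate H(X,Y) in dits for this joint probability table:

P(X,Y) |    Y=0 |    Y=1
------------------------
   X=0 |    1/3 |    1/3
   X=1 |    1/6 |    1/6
0.5775 dits

Joint entropy is H(X,Y) = -Σ_{x,y} p(x,y) log p(x,y).

Summing over all non-zero entries:
H(X,Y) = -[1/3·log_10(1/3) + 1/3·log_10(1/3) + 1/6·log_10(1/6) + 1/6·log_10(1/6)]
H(X,Y) = 0.5775 dits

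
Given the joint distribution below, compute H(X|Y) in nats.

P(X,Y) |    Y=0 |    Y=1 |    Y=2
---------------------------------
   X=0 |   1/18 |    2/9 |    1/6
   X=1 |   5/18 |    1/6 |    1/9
0.6027 nats

Using the chain rule: H(X|Y) = H(X,Y) - H(Y)

First, compute H(X,Y) = 1.6920 nats

Marginal P(Y) = (1/3, 7/18, 5/18)
H(Y) = 1.0893 nats

H(X|Y) = H(X,Y) - H(Y) = 1.6920 - 1.0893 = 0.6027 nats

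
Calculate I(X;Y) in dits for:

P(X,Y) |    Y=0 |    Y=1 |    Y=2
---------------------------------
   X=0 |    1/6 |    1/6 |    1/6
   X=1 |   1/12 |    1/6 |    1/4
0.0098 dits

Mutual information: I(X;Y) = H(X) + H(Y) - H(X,Y)

Marginals:
P(X) = (1/2, 1/2), H(X) = 0.3010 dits
P(Y) = (1/4, 1/3, 5/12), H(Y) = 0.4680 dits

Joint entropy: H(X,Y) = 0.7592 dits

I(X;Y) = 0.3010 + 0.4680 - 0.7592 = 0.0098 dits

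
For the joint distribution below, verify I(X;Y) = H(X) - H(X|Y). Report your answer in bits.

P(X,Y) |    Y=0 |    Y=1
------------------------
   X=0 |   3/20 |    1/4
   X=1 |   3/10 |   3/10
I(X;Y) = 0.0110 bits

Mutual information has multiple equivalent forms:
- I(X;Y) = H(X) - H(X|Y)
- I(X;Y) = H(Y) - H(Y|X)
- I(X;Y) = H(X) + H(Y) - H(X,Y)

Computing all quantities:
H(X) = 0.9710, H(Y) = 0.9928, H(X,Y) = 1.9527
H(X|Y) = 0.9599, H(Y|X) = 0.9818

Verification:
H(X) - H(X|Y) = 0.9710 - 0.9599 = 0.0110
H(Y) - H(Y|X) = 0.9928 - 0.9818 = 0.0110
H(X) + H(Y) - H(X,Y) = 0.9710 + 0.9928 - 1.9527 = 0.0110

All forms give I(X;Y) = 0.0110 bits. ✓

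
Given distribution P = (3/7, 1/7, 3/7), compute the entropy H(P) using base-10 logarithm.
0.4361 dits

Shannon entropy is H(X) = -Σ p(x) log p(x).

For P = (3/7, 1/7, 3/7):
H = -3/7 × log_10(3/7) -1/7 × log_10(1/7) -3/7 × log_10(3/7)
H = 0.4361 dits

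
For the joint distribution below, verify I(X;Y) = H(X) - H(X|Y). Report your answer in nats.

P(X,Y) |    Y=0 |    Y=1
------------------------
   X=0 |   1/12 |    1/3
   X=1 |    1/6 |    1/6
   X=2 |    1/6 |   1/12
I(X;Y) = 0.0805 nats

Mutual information has multiple equivalent forms:
- I(X;Y) = H(X) - H(X|Y)
- I(X;Y) = H(Y) - H(Y|X)
- I(X;Y) = H(X) + H(Y) - H(X,Y)

Computing all quantities:
H(X) = 1.0776, H(Y) = 0.6792, H(X,Y) = 1.6762
H(X|Y) = 0.9970, H(Y|X) = 0.5987

Verification:
H(X) - H(X|Y) = 1.0776 - 0.9970 = 0.0805
H(Y) - H(Y|X) = 0.6792 - 0.5987 = 0.0805
H(X) + H(Y) - H(X,Y) = 1.0776 + 0.6792 - 1.6762 = 0.0805

All forms give I(X;Y) = 0.0805 nats. ✓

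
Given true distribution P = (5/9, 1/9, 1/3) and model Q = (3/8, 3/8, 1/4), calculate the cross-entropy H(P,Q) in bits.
1.6100 bits

Cross-entropy: H(P,Q) = -Σ p(x) log q(x)

Alternatively: H(P,Q) = H(P) + D_KL(P||Q)
H(P) = 1.3516 bits
D_KL(P||Q) = 0.2584 bits

H(P,Q) = 1.3516 + 0.2584 = 1.6100 bits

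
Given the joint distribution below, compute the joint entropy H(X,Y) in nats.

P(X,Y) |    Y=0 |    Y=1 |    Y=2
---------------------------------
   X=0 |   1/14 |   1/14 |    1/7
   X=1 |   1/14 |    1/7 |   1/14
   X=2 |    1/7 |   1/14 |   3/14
2.1066 nats

Joint entropy is H(X,Y) = -Σ_{x,y} p(x,y) log p(x,y).

Summing over all non-zero entries:
H(X,Y) = -[1/14·log_e(1/14) + 1/14·log_e(1/14) + 1/7·log_e(1/7) + 1/14·log_e(1/14) + 1/7·log_e(1/7) + 1/14·log_e(1/14) + 1/7·log_e(1/7) + 1/14·log_e(1/14) + 3/14·log_e(3/14)]
H(X,Y) = 2.1066 nats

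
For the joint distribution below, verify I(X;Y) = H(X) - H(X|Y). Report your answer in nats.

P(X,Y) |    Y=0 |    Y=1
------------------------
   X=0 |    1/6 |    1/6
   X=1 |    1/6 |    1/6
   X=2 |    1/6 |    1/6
I(X;Y) = 0.0000 nats

Mutual information has multiple equivalent forms:
- I(X;Y) = H(X) - H(X|Y)
- I(X;Y) = H(Y) - H(Y|X)
- I(X;Y) = H(X) + H(Y) - H(X,Y)

Computing all quantities:
H(X) = 1.0986, H(Y) = 0.6931, H(X,Y) = 1.7918
H(X|Y) = 1.0986, H(Y|X) = 0.6931

Verification:
H(X) - H(X|Y) = 1.0986 - 1.0986 = 0.0000
H(Y) - H(Y|X) = 0.6931 - 0.6931 = 0.0000
H(X) + H(Y) - H(X,Y) = 1.0986 + 0.6931 - 1.7918 = 0.0000

All forms give I(X;Y) = 0.0000 nats. ✓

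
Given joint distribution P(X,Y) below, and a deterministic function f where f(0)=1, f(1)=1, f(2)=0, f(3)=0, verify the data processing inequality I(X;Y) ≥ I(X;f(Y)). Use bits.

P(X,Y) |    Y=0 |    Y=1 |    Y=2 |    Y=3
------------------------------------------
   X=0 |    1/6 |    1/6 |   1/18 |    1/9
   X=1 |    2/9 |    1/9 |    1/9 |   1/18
I(X;Y) = 0.0410, I(X;f(Y)) = 0.0000, inequality holds: 0.0410 ≥ 0.0000

Data Processing Inequality: For any Markov chain X → Y → Z, we have I(X;Y) ≥ I(X;Z).

Here Z = f(Y) is a deterministic function of Y, forming X → Y → Z.

Original I(X;Y) = 0.0410 bits

After applying f:
P(X,Z) where Z=f(Y):
- P(X,Z=0) = P(X,Y=2) + P(X,Y=3)
- P(X,Z=1) = P(X,Y=0) + P(X,Y=1)

I(X;Z) = I(X;f(Y)) = 0.0000 bits

Verification: 0.0410 ≥ 0.0000 ✓

Information cannot be created by processing; the function f can only lose information about X.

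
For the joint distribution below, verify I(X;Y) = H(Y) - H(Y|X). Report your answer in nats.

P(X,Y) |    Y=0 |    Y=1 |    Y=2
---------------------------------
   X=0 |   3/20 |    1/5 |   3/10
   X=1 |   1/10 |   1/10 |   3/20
I(X;Y) = 0.0018 nats

Mutual information has multiple equivalent forms:
- I(X;Y) = H(X) - H(X|Y)
- I(X;Y) = H(Y) - H(Y|X)
- I(X;Y) = H(X) + H(Y) - H(X,Y)

Computing all quantities:
H(X) = 0.6474, H(Y) = 1.0671, H(X,Y) = 1.7127
H(X|Y) = 0.6456, H(Y|X) = 1.0653

Verification:
H(X) - H(X|Y) = 0.6474 - 0.6456 = 0.0018
H(Y) - H(Y|X) = 1.0671 - 1.0653 = 0.0018
H(X) + H(Y) - H(X,Y) = 0.6474 + 1.0671 - 1.7127 = 0.0018

All forms give I(X;Y) = 0.0018 nats. ✓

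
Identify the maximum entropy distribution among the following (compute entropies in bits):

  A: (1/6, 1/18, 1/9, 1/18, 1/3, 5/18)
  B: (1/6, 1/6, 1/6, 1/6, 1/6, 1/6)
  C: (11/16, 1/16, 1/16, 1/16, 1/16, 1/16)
B

For a discrete distribution over n outcomes, entropy is maximized by the uniform distribution.

Computing entropies:
H(A) = 2.2880 bits
H(B) = 2.5850 bits
H(C) = 1.6216 bits

The uniform distribution (where all probabilities equal 1/6) achieves the maximum entropy of log_2(6) = 2.5850 bits.

Distribution B has the highest entropy.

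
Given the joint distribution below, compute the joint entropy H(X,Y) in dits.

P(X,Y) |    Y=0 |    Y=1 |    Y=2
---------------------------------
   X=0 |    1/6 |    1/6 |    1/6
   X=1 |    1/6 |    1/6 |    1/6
0.7782 dits

Joint entropy is H(X,Y) = -Σ_{x,y} p(x,y) log p(x,y).

Summing over all non-zero entries:
H(X,Y) = -[1/6·log_10(1/6) + 1/6·log_10(1/6) + 1/6·log_10(1/6) + 1/6·log_10(1/6) + 1/6·log_10(1/6) + 1/6·log_10(1/6)]
H(X,Y) = 0.7782 dits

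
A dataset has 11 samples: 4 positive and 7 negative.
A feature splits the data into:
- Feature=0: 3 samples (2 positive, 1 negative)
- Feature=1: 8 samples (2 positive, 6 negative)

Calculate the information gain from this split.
0.1052 bits

Information Gain = H(Y) - H(Y|Feature)

Before split:
P(positive) = 4/11 = 0.3636
H(Y) = 0.9457 bits

After split:
Feature=0: H = 0.9183 bits (weight = 3/11)
Feature=1: H = 0.8113 bits (weight = 8/11)
H(Y|Feature) = (3/11)×0.9183 + (8/11)×0.8113 = 0.8405 bits

Information Gain = 0.9457 - 0.8405 = 0.1052 bits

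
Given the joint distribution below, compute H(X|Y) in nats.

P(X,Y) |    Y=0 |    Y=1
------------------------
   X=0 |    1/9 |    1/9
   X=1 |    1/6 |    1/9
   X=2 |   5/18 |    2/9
1.0341 nats

Using the chain rule: H(X|Y) = H(X,Y) - H(Y)

First, compute H(X,Y) = 1.7211 nats

Marginal P(Y) = (5/9, 4/9)
H(Y) = 0.6870 nats

H(X|Y) = H(X,Y) - H(Y) = 1.7211 - 0.6870 = 1.0341 nats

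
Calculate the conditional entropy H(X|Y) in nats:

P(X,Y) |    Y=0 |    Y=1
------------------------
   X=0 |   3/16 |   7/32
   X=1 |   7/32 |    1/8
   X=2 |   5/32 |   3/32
1.0654 nats

Using the chain rule: H(X|Y) = H(X,Y) - H(Y)

First, compute H(X,Y) = 1.7507 nats

Marginal P(Y) = (9/16, 7/16)
H(Y) = 0.6853 nats

H(X|Y) = H(X,Y) - H(Y) = 1.7507 - 0.6853 = 1.0654 nats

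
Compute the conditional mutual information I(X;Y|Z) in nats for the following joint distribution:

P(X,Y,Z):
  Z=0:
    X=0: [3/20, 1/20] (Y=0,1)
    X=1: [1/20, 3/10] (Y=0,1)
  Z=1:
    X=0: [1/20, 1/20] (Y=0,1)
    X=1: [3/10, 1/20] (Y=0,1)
0.1300 nats

Conditional mutual information: I(X;Y|Z) = H(X|Z) + H(Y|Z) - H(X,Y|Z)

H(Z) = 0.6881
H(X,Z) = 1.2870 → H(X|Z) = 0.5989
H(Y,Z) = 1.2870 → H(Y|Z) = 0.5989
H(X,Y,Z) = 1.7559 → H(X,Y|Z) = 1.0677

I(X;Y|Z) = 0.5989 + 0.5989 - 1.0677 = 0.1300 nats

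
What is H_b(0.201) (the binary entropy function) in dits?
0.2179 dits

The binary entropy function is:
H(p) = -p log(p) - (1-p) log(1-p)

H(0.201) = -0.201 × log_10(0.201) - 0.799 × log_10(0.799)
H(0.201) = 0.2179 dits

Note: Binary entropy is maximized at p=0.5 (H=1 bit) and minimized at p=0 or p=1 (H=0).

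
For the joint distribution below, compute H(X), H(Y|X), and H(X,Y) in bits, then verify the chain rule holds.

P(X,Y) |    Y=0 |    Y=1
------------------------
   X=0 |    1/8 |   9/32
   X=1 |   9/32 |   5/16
H(X,Y) = 1.9288, H(X) = 0.9745, H(Y|X) = 0.9543 (all in bits)

Chain rule: H(X,Y) = H(X) + H(Y|X)

Left side — joint entropy directly:
H(X,Y) = -Σ p(x,y) log p(x,y) = 1.9288 bits

Right side — compute H(Y|X) from the conditional distributions:
P(X) = (13/32, 19/32), so H(X) = 0.9745 bits
H(Y|X) = Σ_x P(X=x) · H(Y|X=x):
  P(Y|X=0) = (4/13, 9/13), H(Y|X=0) = 0.8905, weight P(X=0) = 13/32
  P(Y|X=1) = (9/19, 10/19), H(Y|X=1) = 0.9980, weight P(X=1) = 19/32
H(Y|X) = 0.9543 bits

H(X) + H(Y|X) = 0.9745 + 0.9543 = 1.9288 bits

Both sides equal 1.9288 bits. ✓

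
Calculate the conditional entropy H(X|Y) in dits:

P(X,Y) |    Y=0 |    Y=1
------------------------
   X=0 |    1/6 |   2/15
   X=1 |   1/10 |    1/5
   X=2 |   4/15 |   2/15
0.4558 dits

Using the chain rule: H(X|Y) = H(X,Y) - H(Y)

First, compute H(X,Y) = 0.7559 dits

Marginal P(Y) = (8/15, 7/15)
H(Y) = 0.3001 dits

H(X|Y) = H(X,Y) - H(Y) = 0.7559 - 0.3001 = 0.4558 dits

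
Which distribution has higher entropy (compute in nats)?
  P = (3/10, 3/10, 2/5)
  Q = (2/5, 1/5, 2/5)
P

Computing entropies in nats:
H(P) = 1.0889
H(Q) = 1.0549

Distribution P has higher entropy.

Intuition: The distribution closer to uniform (more spread out) has higher entropy.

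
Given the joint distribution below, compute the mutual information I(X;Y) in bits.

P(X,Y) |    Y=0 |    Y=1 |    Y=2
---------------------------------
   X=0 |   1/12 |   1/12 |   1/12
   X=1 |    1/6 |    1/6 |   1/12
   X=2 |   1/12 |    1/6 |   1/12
0.0242 bits

Mutual information: I(X;Y) = H(X) + H(Y) - H(X,Y)

Marginals:
P(X) = (1/4, 5/12, 1/3), H(X) = 1.5546 bits
P(Y) = (1/3, 5/12, 1/4), H(Y) = 1.5546 bits

Joint entropy: H(X,Y) = 3.0850 bits

I(X;Y) = 1.5546 + 1.5546 - 3.0850 = 0.0242 bits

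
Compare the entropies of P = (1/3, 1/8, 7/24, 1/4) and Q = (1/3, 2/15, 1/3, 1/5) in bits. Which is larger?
P

Computing entropies in bits:
H(P) = 1.9218
H(Q) = 1.9086

Distribution P has higher entropy.

Intuition: The distribution closer to uniform (more spread out) has higher entropy.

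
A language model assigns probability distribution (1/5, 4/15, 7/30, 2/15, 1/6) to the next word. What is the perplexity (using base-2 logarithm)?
4.8608

Perplexity is 2^H (or exp(H) for natural log).

First, H = -Σ p log p = 2.2812 bits
Perplexity = 2^2.2812 = 4.8608

Interpretation: The model's uncertainty is equivalent to choosing uniformly among 4.9 options.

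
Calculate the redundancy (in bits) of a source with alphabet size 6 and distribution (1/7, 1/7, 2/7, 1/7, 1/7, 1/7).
0.0633 bits

Redundancy measures how far a source is from maximum entropy:
R = H_max - H(X)

Maximum entropy for 6 symbols: H_max = log_2(6) = 2.5850 bits
Actual entropy: H(X) = 2.5216 bits
Redundancy: R = 2.5850 - 2.5216 = 0.0633 bits

This redundancy represents potential for compression: the source could be compressed by 0.0633 bits per symbol.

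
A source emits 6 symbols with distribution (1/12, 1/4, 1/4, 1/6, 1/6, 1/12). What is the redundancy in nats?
0.0872 nats

Redundancy measures how far a source is from maximum entropy:
R = H_max - H(X)

Maximum entropy for 6 symbols: H_max = log_e(6) = 1.7918 nats
Actual entropy: H(X) = 1.7046 nats
Redundancy: R = 1.7918 - 1.7046 = 0.0872 nats

This redundancy represents potential for compression: the source could be compressed by 0.0872 nats per symbol.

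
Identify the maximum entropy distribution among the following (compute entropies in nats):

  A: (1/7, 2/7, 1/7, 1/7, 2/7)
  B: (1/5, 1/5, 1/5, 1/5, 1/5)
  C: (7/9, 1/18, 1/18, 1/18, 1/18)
B

For a discrete distribution over n outcomes, entropy is maximized by the uniform distribution.

Computing entropies:
H(A) = 1.5498 nats
H(B) = 1.6094 nats
H(C) = 0.8378 nats

The uniform distribution (where all probabilities equal 1/5) achieves the maximum entropy of log_e(5) = 1.6094 nats.

Distribution B has the highest entropy.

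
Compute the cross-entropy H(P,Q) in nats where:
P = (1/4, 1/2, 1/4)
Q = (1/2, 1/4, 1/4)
1.2130 nats

Cross-entropy: H(P,Q) = -Σ p(x) log q(x)

Alternatively: H(P,Q) = H(P) + D_KL(P||Q)
H(P) = 1.0397 nats
D_KL(P||Q) = 0.1733 nats

H(P,Q) = 1.0397 + 0.1733 = 1.2130 nats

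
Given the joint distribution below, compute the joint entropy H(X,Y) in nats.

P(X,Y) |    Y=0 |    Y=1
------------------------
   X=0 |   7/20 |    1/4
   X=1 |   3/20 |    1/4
1.3452 nats

Joint entropy is H(X,Y) = -Σ_{x,y} p(x,y) log p(x,y).

Summing over all non-zero entries:
H(X,Y) = -[7/20·log_e(7/20) + 1/4·log_e(1/4) + 3/20·log_e(3/20) + 1/4·log_e(1/4)]
H(X,Y) = 1.3452 nats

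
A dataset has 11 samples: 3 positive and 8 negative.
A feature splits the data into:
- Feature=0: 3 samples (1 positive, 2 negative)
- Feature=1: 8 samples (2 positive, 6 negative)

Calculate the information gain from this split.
0.0049 bits

Information Gain = H(Y) - H(Y|Feature)

Before split:
P(positive) = 3/11 = 0.2727
H(Y) = 0.8454 bits

After split:
Feature=0: H = 0.9183 bits (weight = 3/11)
Feature=1: H = 0.8113 bits (weight = 8/11)
H(Y|Feature) = (3/11)×0.9183 + (8/11)×0.8113 = 0.8405 bits

Information Gain = 0.8454 - 0.8405 = 0.0049 bits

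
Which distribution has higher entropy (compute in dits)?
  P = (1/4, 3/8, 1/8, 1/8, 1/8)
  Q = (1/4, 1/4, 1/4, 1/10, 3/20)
Q

Computing entropies in dits:
H(P) = 0.6489
H(Q) = 0.6751

Distribution Q has higher entropy.

Intuition: The distribution closer to uniform (more spread out) has higher entropy.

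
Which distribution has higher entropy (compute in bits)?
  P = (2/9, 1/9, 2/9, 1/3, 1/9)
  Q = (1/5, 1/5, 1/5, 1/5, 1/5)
Q

Computing entropies in bits:
H(P) = 2.1972
H(Q) = 2.3219

Distribution Q has higher entropy.

Intuition: The distribution closer to uniform (more spread out) has higher entropy.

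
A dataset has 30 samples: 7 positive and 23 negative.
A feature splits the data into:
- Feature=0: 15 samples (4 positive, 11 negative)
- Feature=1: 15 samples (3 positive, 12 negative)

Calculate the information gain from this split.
0.0045 bits

Information Gain = H(Y) - H(Y|Feature)

Before split:
P(positive) = 7/30 = 0.2333
H(Y) = 0.7838 bits

After split:
Feature=0: H = 0.8366 bits (weight = 15/30)
Feature=1: H = 0.7219 bits (weight = 15/30)
H(Y|Feature) = (15/30)×0.8366 + (15/30)×0.7219 = 0.7793 bits

Information Gain = 0.7838 - 0.7793 = 0.0045 bits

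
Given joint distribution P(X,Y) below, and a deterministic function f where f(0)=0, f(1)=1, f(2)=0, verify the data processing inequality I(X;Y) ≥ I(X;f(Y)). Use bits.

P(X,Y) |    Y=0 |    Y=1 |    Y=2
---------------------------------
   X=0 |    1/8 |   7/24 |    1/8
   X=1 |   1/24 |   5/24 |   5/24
I(X;Y) = 0.0517, I(X;f(Y)) = 0.0051, inequality holds: 0.0517 ≥ 0.0051

Data Processing Inequality: For any Markov chain X → Y → Z, we have I(X;Y) ≥ I(X;Z).

Here Z = f(Y) is a deterministic function of Y, forming X → Y → Z.

Original I(X;Y) = 0.0517 bits

After applying f:
P(X,Z) where Z=f(Y):
- P(X,Z=0) = P(X,Y=0) + P(X,Y=2)
- P(X,Z=1) = P(X,Y=1)

I(X;Z) = I(X;f(Y)) = 0.0051 bits

Verification: 0.0517 ≥ 0.0051 ✓

Information cannot be created by processing; the function f can only lose information about X.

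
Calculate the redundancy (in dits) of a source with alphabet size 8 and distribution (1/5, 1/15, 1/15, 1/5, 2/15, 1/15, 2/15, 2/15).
0.0383 dits

Redundancy measures how far a source is from maximum entropy:
R = H_max - H(X)

Maximum entropy for 8 symbols: H_max = log_10(8) = 0.9031 dits
Actual entropy: H(X) = 0.8648 dits
Redundancy: R = 0.9031 - 0.8648 = 0.0383 dits

This redundancy represents potential for compression: the source could be compressed by 0.0383 dits per symbol.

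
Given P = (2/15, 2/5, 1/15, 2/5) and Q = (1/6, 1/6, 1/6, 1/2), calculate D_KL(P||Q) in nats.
0.1701 nats

KL divergence: D_KL(P||Q) = Σ p(x) log(p(x)/q(x))

Computing term by term:
  x=0: 2/15 × log_e[(2/15)/(1/6)] = 2/15 × -0.2231 = -0.0298
  x=1: 2/5 × log_e[(2/5)/(1/6)] = 2/5 × 0.8755 = 0.3502
  x=2: 1/15 × log_e[(1/15)/(1/6)] = 1/15 × -0.9163 = -0.0611
  x=3: 2/5 × log_e[(2/5)/(1/2)] = 2/5 × -0.2231 = -0.0893

D_KL(P||Q) = 0.1701 nats

Note: KL divergence is always non-negative and equals 0 iff P = Q.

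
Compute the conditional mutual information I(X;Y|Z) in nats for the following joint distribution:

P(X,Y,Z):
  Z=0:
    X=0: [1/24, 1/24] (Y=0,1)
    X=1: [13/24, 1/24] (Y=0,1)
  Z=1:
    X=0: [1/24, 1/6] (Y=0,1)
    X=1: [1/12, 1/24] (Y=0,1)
0.0800 nats

Conditional mutual information: I(X;Y|Z) = H(X|Z) + H(Y|Z) - H(X,Y|Z)

H(Z) = 0.6365
H(X,Z) = 1.1082 → H(X|Z) = 0.4717
H(Y,Z) = 1.1082 → H(Y|Z) = 0.4717
H(X,Y,Z) = 1.4999 → H(X,Y|Z) = 0.8634

I(X;Y|Z) = 0.4717 + 0.4717 - 0.8634 = 0.0800 nats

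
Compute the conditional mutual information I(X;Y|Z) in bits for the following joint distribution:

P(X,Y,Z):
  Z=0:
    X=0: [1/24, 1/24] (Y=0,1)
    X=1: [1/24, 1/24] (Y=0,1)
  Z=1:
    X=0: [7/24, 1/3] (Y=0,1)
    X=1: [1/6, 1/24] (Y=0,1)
0.0539 bits

Conditional mutual information: I(X;Y|Z) = H(X|Z) + H(Y|Z) - H(X,Y|Z)

H(Z) = 0.6500
H(X,Z) = 1.4928 → H(X|Z) = 0.8427
H(Y,Z) = 1.6440 → H(Y|Z) = 0.9940
H(X,Y,Z) = 2.4328 → H(X,Y|Z) = 1.7828

I(X;Y|Z) = 0.8427 + 0.9940 - 1.7828 = 0.0539 bits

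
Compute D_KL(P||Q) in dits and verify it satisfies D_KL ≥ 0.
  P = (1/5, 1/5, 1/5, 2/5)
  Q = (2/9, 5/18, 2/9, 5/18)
0.0165 dits

KL divergence satisfies the Gibbs inequality: D_KL(P||Q) ≥ 0 for all distributions P, Q.

D_KL(P||Q) = Σ p(x) log(p(x)/q(x))
Term by term:
  x=0: 1/5 × log_10[(1/5)/(2/9)] = -0.0092
  x=1: 1/5 × log_10[(1/5)/(5/18)] = -0.0285
  x=2: 1/5 × log_10[(1/5)/(2/9)] = -0.0092
  x=3: 2/5 × log_10[(2/5)/(5/18)] = 0.0633
D_KL(P||Q) = 0.0165 dits

D_KL(P||Q) = 0.0165 ≥ 0 ✓

This non-negativity is a fundamental property: relative entropy cannot be negative because it measures how different Q is from P.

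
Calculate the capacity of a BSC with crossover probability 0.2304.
0.2213 bits

For a binary symmetric channel (BSC) with error probability p:
Capacity C = 1 - H(p) bits per symbol

where H(p) = -p log₂(p) - (1-p) log₂(1-p) is the binary entropy function.

H(0.2304) = 0.7787 bits
C = 1 - 0.7787 = 0.2213 bits per symbol

This means we can reliably transmit up to 0.2213 bits of information per channel use.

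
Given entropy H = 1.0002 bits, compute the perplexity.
2.0003

Perplexity is 2^H (or exp(H) for natural log).

H = 1.0002 bits
Perplexity = 2^1.0002 = 2.0003

Interpretation: The model's uncertainty is equivalent to choosing uniformly among 2.0 options.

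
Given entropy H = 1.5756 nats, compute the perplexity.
4.8336

Perplexity is e^H (or exp(H) for natural log).

H = 1.5756 nats
Perplexity = e^1.5756 = 4.8336

Interpretation: The model's uncertainty is equivalent to choosing uniformly among 4.8 options.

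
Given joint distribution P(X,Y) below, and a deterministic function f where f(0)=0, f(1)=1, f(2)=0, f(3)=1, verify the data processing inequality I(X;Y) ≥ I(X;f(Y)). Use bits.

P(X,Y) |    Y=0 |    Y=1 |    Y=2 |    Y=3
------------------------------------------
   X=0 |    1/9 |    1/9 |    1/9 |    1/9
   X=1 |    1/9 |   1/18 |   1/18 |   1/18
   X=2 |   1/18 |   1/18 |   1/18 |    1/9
I(X;Y) = 0.0344, I(X;f(Y)) = 0.0161, inequality holds: 0.0344 ≥ 0.0161

Data Processing Inequality: For any Markov chain X → Y → Z, we have I(X;Y) ≥ I(X;Z).

Here Z = f(Y) is a deterministic function of Y, forming X → Y → Z.

Original I(X;Y) = 0.0344 bits

After applying f:
P(X,Z) where Z=f(Y):
- P(X,Z=0) = P(X,Y=0) + P(X,Y=2)
- P(X,Z=1) = P(X,Y=1) + P(X,Y=3)

I(X;Z) = I(X;f(Y)) = 0.0161 bits

Verification: 0.0344 ≥ 0.0161 ✓

Information cannot be created by processing; the function f can only lose information about X.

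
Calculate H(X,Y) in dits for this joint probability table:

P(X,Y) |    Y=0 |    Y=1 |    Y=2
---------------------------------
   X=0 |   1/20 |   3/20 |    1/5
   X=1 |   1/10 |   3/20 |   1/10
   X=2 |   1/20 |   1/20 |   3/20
0.9057 dits

Joint entropy is H(X,Y) = -Σ_{x,y} p(x,y) log p(x,y).

Summing over all non-zero entries:
H(X,Y) = -[1/20·log_10(1/20) + 3/20·log_10(3/20) + 1/5·log_10(1/5) + 1/10·log_10(1/10) + 3/20·log_10(3/20) + 1/10·log_10(1/10) + 1/20·log_10(1/20) + 1/20·log_10(1/20) + 3/20·log_10(3/20)]
H(X,Y) = 0.9057 dits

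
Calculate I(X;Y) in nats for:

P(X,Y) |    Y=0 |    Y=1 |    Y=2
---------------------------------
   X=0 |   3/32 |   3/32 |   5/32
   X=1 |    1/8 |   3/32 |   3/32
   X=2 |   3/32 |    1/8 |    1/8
0.0130 nats

Mutual information: I(X;Y) = H(X) + H(Y) - H(X,Y)

Marginals:
P(X) = (11/32, 5/16, 11/32), H(X) = 1.0976 nats
P(Y) = (5/16, 5/16, 3/8), H(Y) = 1.0948 nats

Joint entropy: H(X,Y) = 2.1794 nats

I(X;Y) = 1.0976 + 1.0948 - 2.1794 = 0.0130 nats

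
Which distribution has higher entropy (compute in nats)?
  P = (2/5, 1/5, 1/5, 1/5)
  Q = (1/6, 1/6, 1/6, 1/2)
P

Computing entropies in nats:
H(P) = 1.3322
H(Q) = 1.2425

Distribution P has higher entropy.

Intuition: The distribution closer to uniform (more spread out) has higher entropy.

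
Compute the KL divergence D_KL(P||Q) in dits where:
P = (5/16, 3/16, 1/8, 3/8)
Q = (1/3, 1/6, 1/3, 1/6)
0.0797 dits

KL divergence: D_KL(P||Q) = Σ p(x) log(p(x)/q(x))

Computing term by term:
  x=0: 5/16 × log_10[(5/16)/(1/3)] = 5/16 × -0.0280 = -0.0088
  x=1: 3/16 × log_10[(3/16)/(1/6)] = 3/16 × 0.0512 = 0.0096
  x=2: 1/8 × log_10[(1/8)/(1/3)] = 1/8 × -0.4260 = -0.0532
  x=3: 3/8 × log_10[(3/8)/(1/6)] = 3/8 × 0.3522 = 0.1321

D_KL(P||Q) = 0.0797 dits

Note: KL divergence is always non-negative and equals 0 iff P = Q.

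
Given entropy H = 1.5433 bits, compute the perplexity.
2.9146

Perplexity is 2^H (or exp(H) for natural log).

H = 1.5433 bits
Perplexity = 2^1.5433 = 2.9146

Interpretation: The model's uncertainty is equivalent to choosing uniformly among 2.9 options.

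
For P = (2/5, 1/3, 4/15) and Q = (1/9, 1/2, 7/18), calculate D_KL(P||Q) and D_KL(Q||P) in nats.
D_KL(P||Q) = 0.2766, D_KL(Q||P) = 0.2071

KL divergence is not symmetric: D_KL(P||Q) ≠ D_KL(Q||P) in general.

D_KL(P||Q) = 0.2766 nats
D_KL(Q||P) = 0.2071 nats

No, they are not equal!

This asymmetry is why KL divergence is not a true distance metric.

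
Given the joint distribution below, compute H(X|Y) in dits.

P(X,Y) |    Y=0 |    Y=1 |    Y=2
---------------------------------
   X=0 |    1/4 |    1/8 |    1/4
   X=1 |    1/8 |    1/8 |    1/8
0.2826 dits

Using the chain rule: H(X|Y) = H(X,Y) - H(Y)

First, compute H(X,Y) = 0.7526 dits

Marginal P(Y) = (3/8, 1/4, 3/8)
H(Y) = 0.4700 dits

H(X|Y) = H(X,Y) - H(Y) = 0.7526 - 0.4700 = 0.2826 dits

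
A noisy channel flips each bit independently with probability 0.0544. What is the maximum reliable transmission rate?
0.6952 bits

For a binary symmetric channel (BSC) with error probability p:
Capacity C = 1 - H(p) bits per symbol

where H(p) = -p log₂(p) - (1-p) log₂(1-p) is the binary entropy function.

H(0.0544) = 0.3048 bits
C = 1 - 0.3048 = 0.6952 bits per symbol

This means we can reliably transmit up to 0.6952 bits of information per channel use.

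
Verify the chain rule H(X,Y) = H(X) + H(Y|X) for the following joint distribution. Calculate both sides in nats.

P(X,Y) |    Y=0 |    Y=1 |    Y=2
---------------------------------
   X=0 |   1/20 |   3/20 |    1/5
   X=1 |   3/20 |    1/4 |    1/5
H(X,Y) = 1.7093, H(X) = 0.6730, H(Y|X) = 1.0363 (all in nats)

Chain rule: H(X,Y) = H(X) + H(Y|X)

Left side — joint entropy directly:
H(X,Y) = -Σ p(x,y) log p(x,y) = 1.7093 nats

Right side — compute H(Y|X) from the conditional distributions:
P(X) = (2/5, 3/5), so H(X) = 0.6730 nats
H(Y|X) = Σ_x P(X=x) · H(Y|X=x):
  P(Y|X=0) = (1/8, 3/8, 1/2), H(Y|X=0) = 0.9743, weight P(X=0) = 2/5
  P(Y|X=1) = (1/4, 5/12, 1/3), H(Y|X=1) = 1.0776, weight P(X=1) = 3/5
H(Y|X) = 1.0363 nats

H(X) + H(Y|X) = 0.6730 + 1.0363 = 1.7093 nats

Both sides equal 1.7093 nats. ✓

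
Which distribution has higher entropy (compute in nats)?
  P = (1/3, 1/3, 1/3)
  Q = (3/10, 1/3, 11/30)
P

Computing entropies in nats:
H(P) = 1.0986
H(Q) = 1.0953

Distribution P has higher entropy.

Intuition: The distribution closer to uniform (more spread out) has higher entropy.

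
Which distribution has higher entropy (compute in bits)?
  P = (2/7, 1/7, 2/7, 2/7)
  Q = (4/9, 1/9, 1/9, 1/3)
P

Computing entropies in bits:
H(P) = 1.9502
H(Q) = 1.7527

Distribution P has higher entropy.

Intuition: The distribution closer to uniform (more spread out) has higher entropy.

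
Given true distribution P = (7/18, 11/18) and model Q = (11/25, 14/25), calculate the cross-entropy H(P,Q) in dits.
0.2925 dits

Cross-entropy: H(P,Q) = -Σ p(x) log q(x)

Alternatively: H(P,Q) = H(P) + D_KL(P||Q)
H(P) = 0.2902 dits
D_KL(P||Q) = 0.0023 dits

H(P,Q) = 0.2902 + 0.0023 = 0.2925 dits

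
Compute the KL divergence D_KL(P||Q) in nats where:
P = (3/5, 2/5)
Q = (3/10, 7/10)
0.1920 nats

KL divergence: D_KL(P||Q) = Σ p(x) log(p(x)/q(x))

Computing term by term:
  x=0: 3/5 × log_e[(3/5)/(3/10)] = 3/5 × 0.6931 = 0.4159
  x=1: 2/5 × log_e[(2/5)/(7/10)] = 2/5 × -0.5596 = -0.2238

D_KL(P||Q) = 0.1920 nats

Note: KL divergence is always non-negative and equals 0 iff P = Q.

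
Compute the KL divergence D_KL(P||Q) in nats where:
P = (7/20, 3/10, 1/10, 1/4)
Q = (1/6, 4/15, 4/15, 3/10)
0.1513 nats

KL divergence: D_KL(P||Q) = Σ p(x) log(p(x)/q(x))

Computing term by term:
  x=0: 7/20 × log_e[(7/20)/(1/6)] = 7/20 × 0.7419 = 0.2597
  x=1: 3/10 × log_e[(3/10)/(4/15)] = 3/10 × 0.1178 = 0.0353
  x=2: 1/10 × log_e[(1/10)/(4/15)] = 1/10 × -0.9808 = -0.0981
  x=3: 1/4 × log_e[(1/4)/(3/10)] = 1/4 × -0.1823 = -0.0456

D_KL(P||Q) = 0.1513 nats

Note: KL divergence is always non-negative and equals 0 iff P = Q.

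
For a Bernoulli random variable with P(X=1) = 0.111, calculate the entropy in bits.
0.5029 bits

The binary entropy function is:
H(p) = -p log(p) - (1-p) log(1-p)

H(0.111) = -0.111 × log_2(0.111) - 0.889 × log_2(0.889)
H(0.111) = 0.5029 bits

Note: Binary entropy is maximized at p=0.5 (H=1 bit) and minimized at p=0 or p=1 (H=0).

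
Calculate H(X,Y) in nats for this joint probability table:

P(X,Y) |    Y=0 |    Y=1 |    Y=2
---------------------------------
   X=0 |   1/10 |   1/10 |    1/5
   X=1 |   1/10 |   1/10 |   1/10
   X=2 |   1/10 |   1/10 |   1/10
2.1640 nats

Joint entropy is H(X,Y) = -Σ_{x,y} p(x,y) log p(x,y).

Summing over all non-zero entries:
H(X,Y) = -[1/10·log_e(1/10) + 1/10·log_e(1/10) + 1/5·log_e(1/5) + 1/10·log_e(1/10) + 1/10·log_e(1/10) + 1/10·log_e(1/10) + 1/10·log_e(1/10) + 1/10·log_e(1/10) + 1/10·log_e(1/10)]
H(X,Y) = 2.1640 nats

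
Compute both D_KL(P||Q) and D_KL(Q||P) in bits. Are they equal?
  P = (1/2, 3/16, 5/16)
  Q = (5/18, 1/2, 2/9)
D_KL(P||Q) = 0.3124, D_KL(Q||P) = 0.3627

KL divergence is not symmetric: D_KL(P||Q) ≠ D_KL(Q||P) in general.

D_KL(P||Q) = 0.3124 bits
D_KL(Q||P) = 0.3627 bits

No, they are not equal!

This asymmetry is why KL divergence is not a true distance metric.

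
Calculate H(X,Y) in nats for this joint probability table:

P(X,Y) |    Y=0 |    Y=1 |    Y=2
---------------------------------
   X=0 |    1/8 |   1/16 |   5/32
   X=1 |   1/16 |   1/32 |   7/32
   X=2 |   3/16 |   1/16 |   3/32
2.0464 nats

Joint entropy is H(X,Y) = -Σ_{x,y} p(x,y) log p(x,y).

Summing over all non-zero entries:
H(X,Y) = -[1/8·log_e(1/8) + 1/16·log_e(1/16) + 5/32·log_e(5/32) + 1/16·log_e(1/16) + 1/32·log_e(1/32) + 7/32·log_e(7/32) + 3/16·log_e(3/16) + 1/16·log_e(1/16) + 3/32·log_e(3/32)]
H(X,Y) = 2.0464 nats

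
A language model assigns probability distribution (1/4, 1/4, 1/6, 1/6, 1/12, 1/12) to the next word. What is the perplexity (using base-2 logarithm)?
5.4989

Perplexity is 2^H (or exp(H) for natural log).

First, H = -Σ p log p = 2.4591 bits
Perplexity = 2^2.4591 = 5.4989

Interpretation: The model's uncertainty is equivalent to choosing uniformly among 5.5 options.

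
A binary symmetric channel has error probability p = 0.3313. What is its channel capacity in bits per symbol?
0.0838 bits

For a binary symmetric channel (BSC) with error probability p:
Capacity C = 1 - H(p) bits per symbol

where H(p) = -p log₂(p) - (1-p) log₂(1-p) is the binary entropy function.

H(0.3313) = 0.9162 bits
C = 1 - 0.9162 = 0.0838 bits per symbol

This means we can reliably transmit up to 0.0838 bits of information per channel use.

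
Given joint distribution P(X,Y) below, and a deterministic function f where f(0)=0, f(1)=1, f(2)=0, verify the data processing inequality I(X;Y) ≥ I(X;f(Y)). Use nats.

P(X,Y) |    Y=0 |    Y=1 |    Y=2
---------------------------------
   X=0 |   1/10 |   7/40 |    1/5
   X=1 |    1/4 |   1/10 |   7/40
I(X;Y) = 0.0431, I(X;f(Y)) = 0.0199, inequality holds: 0.0431 ≥ 0.0199

Data Processing Inequality: For any Markov chain X → Y → Z, we have I(X;Y) ≥ I(X;Z).

Here Z = f(Y) is a deterministic function of Y, forming X → Y → Z.

Original I(X;Y) = 0.0431 nats

After applying f:
P(X,Z) where Z=f(Y):
- P(X,Z=0) = P(X,Y=0) + P(X,Y=2)
- P(X,Z=1) = P(X,Y=1)

I(X;Z) = I(X;f(Y)) = 0.0199 nats

Verification: 0.0431 ≥ 0.0199 ✓

Information cannot be created by processing; the function f can only lose information about X.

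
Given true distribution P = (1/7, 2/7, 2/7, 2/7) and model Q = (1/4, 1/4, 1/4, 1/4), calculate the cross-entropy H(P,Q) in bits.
2.0000 bits

Cross-entropy: H(P,Q) = -Σ p(x) log q(x)

Alternatively: H(P,Q) = H(P) + D_KL(P||Q)
H(P) = 1.9502 bits
D_KL(P||Q) = 0.0498 bits

H(P,Q) = 1.9502 + 0.0498 = 2.0000 bits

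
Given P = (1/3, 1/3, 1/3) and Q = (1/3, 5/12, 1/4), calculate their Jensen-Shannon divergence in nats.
0.0053 nats

Jensen-Shannon divergence is:
JSD(P||Q) = 0.5 × D_KL(P||M) + 0.5 × D_KL(Q||M)
where M = 0.5 × (P + Q) is the mixture distribution.

M = 0.5 × (1/3, 1/3, 1/3) + 0.5 × (1/3, 5/12, 1/4) = (1/3, 3/8, 7/24)

D_KL(P||M) = 0.0052 nats
D_KL(Q||M) = 0.0054 nats

JSD(P||Q) = 0.5 × 0.0052 + 0.5 × 0.0054 = 0.0053 nats

Unlike KL divergence, JSD is symmetric and bounded: 0 ≤ JSD ≤ log(2).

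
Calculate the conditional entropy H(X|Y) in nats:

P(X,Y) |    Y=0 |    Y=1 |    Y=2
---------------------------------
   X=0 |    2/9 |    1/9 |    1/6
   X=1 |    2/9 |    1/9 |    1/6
0.6931 nats

Using the chain rule: H(X|Y) = H(X,Y) - H(Y)

First, compute H(X,Y) = 1.7540 nats

Marginal P(Y) = (4/9, 2/9, 1/3)
H(Y) = 1.0609 nats

H(X|Y) = H(X,Y) - H(Y) = 1.7540 - 1.0609 = 0.6931 nats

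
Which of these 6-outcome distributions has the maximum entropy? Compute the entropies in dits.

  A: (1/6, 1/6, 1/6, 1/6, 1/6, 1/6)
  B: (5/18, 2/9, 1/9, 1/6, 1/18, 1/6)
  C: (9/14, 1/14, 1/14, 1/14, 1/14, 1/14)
A

For a discrete distribution over n outcomes, entropy is maximized by the uniform distribution.

Computing entropies:
H(A) = 0.7782 dits
H(B) = 0.7348 dits
H(C) = 0.5327 dits

The uniform distribution (where all probabilities equal 1/6) achieves the maximum entropy of log_10(6) = 0.7782 dits.

Distribution A has the highest entropy.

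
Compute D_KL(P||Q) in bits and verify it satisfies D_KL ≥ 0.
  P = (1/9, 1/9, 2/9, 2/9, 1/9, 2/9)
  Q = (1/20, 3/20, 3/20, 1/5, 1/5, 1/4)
0.1077 bits

KL divergence satisfies the Gibbs inequality: D_KL(P||Q) ≥ 0 for all distributions P, Q.

D_KL(P||Q) = Σ p(x) log(p(x)/q(x))
Term by term:
  x=0: 1/9 × log_2[(1/9)/(1/20)] = 0.1280
  x=1: 1/9 × log_2[(1/9)/(3/20)] = -0.0481
  x=2: 2/9 × log_2[(2/9)/(3/20)] = 0.1260
  x=3: 2/9 × log_2[(2/9)/(1/5)] = 0.0338
  x=4: 1/9 × log_2[(1/9)/(1/5)] = -0.0942
  x=5: 2/9 × log_2[(2/9)/(1/4)] = -0.0378
D_KL(P||Q) = 0.1077 bits

D_KL(P||Q) = 0.1077 ≥ 0 ✓

This non-negativity is a fundamental property: relative entropy cannot be negative because it measures how different Q is from P.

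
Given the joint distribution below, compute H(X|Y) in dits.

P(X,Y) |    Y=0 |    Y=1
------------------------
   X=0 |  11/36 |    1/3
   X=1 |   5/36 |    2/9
0.2823 dits

Using the chain rule: H(X|Y) = H(X,Y) - H(Y)

First, compute H(X,Y) = 0.5806 dits

Marginal P(Y) = (4/9, 5/9)
H(Y) = 0.2983 dits

H(X|Y) = H(X,Y) - H(Y) = 0.5806 - 0.2983 = 0.2823 dits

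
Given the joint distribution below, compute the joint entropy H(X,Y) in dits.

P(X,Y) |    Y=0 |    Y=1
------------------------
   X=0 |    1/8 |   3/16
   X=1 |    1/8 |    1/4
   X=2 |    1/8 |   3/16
0.7618 dits

Joint entropy is H(X,Y) = -Σ_{x,y} p(x,y) log p(x,y).

Summing over all non-zero entries:
H(X,Y) = -[1/8·log_10(1/8) + 3/16·log_10(3/16) + 1/8·log_10(1/8) + 1/4·log_10(1/4) + 1/8·log_10(1/8) + 3/16·log_10(3/16)]
H(X,Y) = 0.7618 dits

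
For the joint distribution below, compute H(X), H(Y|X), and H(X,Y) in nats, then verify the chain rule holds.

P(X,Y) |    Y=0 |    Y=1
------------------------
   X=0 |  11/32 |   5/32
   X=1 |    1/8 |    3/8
H(X,Y) = 1.2849, H(X) = 0.6931, H(Y|X) = 0.5917 (all in nats)

Chain rule: H(X,Y) = H(X) + H(Y|X)

Left side — joint entropy directly:
H(X,Y) = -Σ p(x,y) log p(x,y) = 1.2849 nats

Right side — compute H(Y|X) from the conditional distributions:
P(X) = (1/2, 1/2), so H(X) = 0.6931 nats
H(Y|X) = Σ_x P(X=x) · H(Y|X=x):
  P(Y|X=0) = (11/16, 5/16), H(Y|X=0) = 0.6211, weight P(X=0) = 1/2
  P(Y|X=1) = (1/4, 3/4), H(Y|X=1) = 0.5623, weight P(X=1) = 1/2
H(Y|X) = 0.5917 nats

H(X) + H(Y|X) = 0.6931 + 0.5917 = 1.2849 nats

Both sides equal 1.2849 nats. ✓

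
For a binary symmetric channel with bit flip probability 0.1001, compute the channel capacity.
0.5307 bits

For a binary symmetric channel (BSC) with error probability p:
Capacity C = 1 - H(p) bits per symbol

where H(p) = -p log₂(p) - (1-p) log₂(1-p) is the binary entropy function.

H(0.1001) = 0.4693 bits
C = 1 - 0.4693 = 0.5307 bits per symbol

This means we can reliably transmit up to 0.5307 bits of information per channel use.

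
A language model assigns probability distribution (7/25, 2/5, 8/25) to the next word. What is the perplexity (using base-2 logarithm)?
2.9670

Perplexity is 2^H (or exp(H) for natural log).

First, H = -Σ p log p = 1.5690 bits
Perplexity = 2^1.5690 = 2.9670

Interpretation: The model's uncertainty is equivalent to choosing uniformly among 3.0 options.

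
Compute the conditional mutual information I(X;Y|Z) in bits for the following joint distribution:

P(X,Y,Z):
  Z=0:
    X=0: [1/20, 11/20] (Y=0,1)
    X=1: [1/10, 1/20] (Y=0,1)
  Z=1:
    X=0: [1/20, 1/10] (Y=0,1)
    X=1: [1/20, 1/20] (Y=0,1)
0.1604 bits

Conditional mutual information: I(X;Y|Z) = H(X|Z) + H(Y|Z) - H(X,Y|Z)

H(Z) = 0.8113
H(X,Z) = 1.5955 → H(X|Z) = 0.7842
H(Y,Z) = 1.5955 → H(Y|Z) = 0.7842
H(X,Y,Z) = 2.2192 → H(X,Y|Z) = 1.4080

I(X;Y|Z) = 0.7842 + 0.7842 - 1.4080 = 0.1604 bits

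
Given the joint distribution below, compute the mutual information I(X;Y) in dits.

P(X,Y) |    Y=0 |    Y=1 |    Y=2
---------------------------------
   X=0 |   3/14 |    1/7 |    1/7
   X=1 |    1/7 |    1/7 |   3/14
0.0062 dits

Mutual information: I(X;Y) = H(X) + H(Y) - H(X,Y)

Marginals:
P(X) = (1/2, 1/2), H(X) = 0.3010 dits
P(Y) = (5/14, 2/7, 5/14), H(Y) = 0.4748 dits

Joint entropy: H(X,Y) = 0.7696 dits

I(X;Y) = 0.3010 + 0.4748 - 0.7696 = 0.0062 dits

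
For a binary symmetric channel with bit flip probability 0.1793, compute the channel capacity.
0.3215 bits

For a binary symmetric channel (BSC) with error probability p:
Capacity C = 1 - H(p) bits per symbol

where H(p) = -p log₂(p) - (1-p) log₂(1-p) is the binary entropy function.

H(0.1793) = 0.6785 bits
C = 1 - 0.6785 = 0.3215 bits per symbol

This means we can reliably transmit up to 0.3215 bits of information per channel use.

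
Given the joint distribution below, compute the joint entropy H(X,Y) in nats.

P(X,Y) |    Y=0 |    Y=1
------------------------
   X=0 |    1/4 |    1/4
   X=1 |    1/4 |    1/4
1.3863 nats

Joint entropy is H(X,Y) = -Σ_{x,y} p(x,y) log p(x,y).

Summing over all non-zero entries:
H(X,Y) = -[1/4·log_e(1/4) + 1/4·log_e(1/4) + 1/4·log_e(1/4) + 1/4·log_e(1/4)]
H(X,Y) = 1.3863 nats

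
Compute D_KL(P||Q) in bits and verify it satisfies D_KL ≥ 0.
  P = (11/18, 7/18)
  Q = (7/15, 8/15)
0.0605 bits

KL divergence satisfies the Gibbs inequality: D_KL(P||Q) ≥ 0 for all distributions P, Q.

D_KL(P||Q) = Σ p(x) log(p(x)/q(x))
Term by term:
  x=0: 11/18 × log_2[(11/18)/(7/15)] = 0.2377
  x=1: 7/18 × log_2[(7/18)/(8/15)] = -0.1772
D_KL(P||Q) = 0.0605 bits

D_KL(P||Q) = 0.0605 ≥ 0 ✓

This non-negativity is a fundamental property: relative entropy cannot be negative because it measures how different Q is from P.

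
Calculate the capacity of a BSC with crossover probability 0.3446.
0.0708 bits

For a binary symmetric channel (BSC) with error probability p:
Capacity C = 1 - H(p) bits per symbol

where H(p) = -p log₂(p) - (1-p) log₂(1-p) is the binary entropy function.

H(0.3446) = 0.9292 bits
C = 1 - 0.9292 = 0.0708 bits per symbol

This means we can reliably transmit up to 0.0708 bits of information per channel use.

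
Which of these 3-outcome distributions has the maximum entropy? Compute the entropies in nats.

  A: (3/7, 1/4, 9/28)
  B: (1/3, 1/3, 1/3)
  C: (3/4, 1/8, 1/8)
B

For a discrete distribution over n outcomes, entropy is maximized by the uniform distribution.

Computing entropies:
H(A) = 1.0745 nats
H(B) = 1.0986 nats
H(C) = 0.7356 nats

The uniform distribution (where all probabilities equal 1/3) achieves the maximum entropy of log_e(3) = 1.0986 nats.

Distribution B has the highest entropy.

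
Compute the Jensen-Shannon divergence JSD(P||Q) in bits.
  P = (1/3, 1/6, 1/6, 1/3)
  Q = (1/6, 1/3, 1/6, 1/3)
0.0409 bits

Jensen-Shannon divergence is:
JSD(P||Q) = 0.5 × D_KL(P||M) + 0.5 × D_KL(Q||M)
where M = 0.5 × (P + Q) is the mixture distribution.

M = 0.5 × (1/3, 1/6, 1/6, 1/3) + 0.5 × (1/6, 1/3, 1/6, 1/3) = (1/4, 1/4, 1/6, 1/3)

D_KL(P||M) = 0.0409 bits
D_KL(Q||M) = 0.0409 bits

JSD(P||Q) = 0.5 × 0.0409 + 0.5 × 0.0409 = 0.0409 bits

Unlike KL divergence, JSD is symmetric and bounded: 0 ≤ JSD ≤ log(2).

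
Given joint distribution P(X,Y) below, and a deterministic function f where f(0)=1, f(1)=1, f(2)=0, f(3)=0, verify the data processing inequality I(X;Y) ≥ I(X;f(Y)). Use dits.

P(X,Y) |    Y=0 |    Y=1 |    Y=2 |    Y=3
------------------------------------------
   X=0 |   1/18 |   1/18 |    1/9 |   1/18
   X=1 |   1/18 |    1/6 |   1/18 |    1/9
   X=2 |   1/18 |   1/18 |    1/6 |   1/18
I(X;Y) = 0.0322, I(X;f(Y)) = 0.0097, inequality holds: 0.0322 ≥ 0.0097

Data Processing Inequality: For any Markov chain X → Y → Z, we have I(X;Y) ≥ I(X;Z).

Here Z = f(Y) is a deterministic function of Y, forming X → Y → Z.

Original I(X;Y) = 0.0322 dits

After applying f:
P(X,Z) where Z=f(Y):
- P(X,Z=0) = P(X,Y=2) + P(X,Y=3)
- P(X,Z=1) = P(X,Y=0) + P(X,Y=1)

I(X;Z) = I(X;f(Y)) = 0.0097 dits

Verification: 0.0322 ≥ 0.0097 ✓

Information cannot be created by processing; the function f can only lose information about X.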